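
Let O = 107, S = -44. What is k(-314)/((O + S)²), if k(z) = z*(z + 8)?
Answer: 10676/441 ≈ 24.209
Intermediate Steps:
k(z) = z*(8 + z)
k(-314)/((O + S)²) = (-314*(8 - 314))/((107 - 44)²) = (-314*(-306))/(63²) = 96084/3969 = 96084*(1/3969) = 10676/441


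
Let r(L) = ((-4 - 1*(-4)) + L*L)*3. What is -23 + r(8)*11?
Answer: 2089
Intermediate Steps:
r(L) = 3*L**2 (r(L) = ((-4 + 4) + L**2)*3 = (0 + L**2)*3 = L**2*3 = 3*L**2)
-23 + r(8)*11 = -23 + (3*8**2)*11 = -23 + (3*64)*11 = -23 + 192*11 = -23 + 2112 = 2089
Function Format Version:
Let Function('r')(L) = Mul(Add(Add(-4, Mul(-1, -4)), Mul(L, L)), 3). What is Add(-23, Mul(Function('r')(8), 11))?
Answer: 2089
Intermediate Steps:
Function('r')(L) = Mul(3, Pow(L, 2)) (Function('r')(L) = Mul(Add(Add(-4, 4), Pow(L, 2)), 3) = Mul(Add(0, Pow(L, 2)), 3) = Mul(Pow(L, 2), 3) = Mul(3, Pow(L, 2)))
Add(-23, Mul(Function('r')(8), 11)) = Add(-23, Mul(Mul(3, Pow(8, 2)), 11)) = Add(-23, Mul(Mul(3, 64), 11)) = Add(-23, Mul(192, 11)) = Add(-23, 2112) = 2089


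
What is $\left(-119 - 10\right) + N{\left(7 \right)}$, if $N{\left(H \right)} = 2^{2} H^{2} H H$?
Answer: $9475$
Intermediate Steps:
$N{\left(H \right)} = 4 H^{4}$ ($N{\left(H \right)} = 4 H^{2} H H = 4 H^{3} H = 4 H^{4}$)
$\left(-119 - 10\right) + N{\left(7 \right)} = \left(-119 - 10\right) + 4 \cdot 7^{4} = \left(-119 + \left(-50 + 40\right)\right) + 4 \cdot 2401 = \left(-119 - 10\right) + 9604 = -129 + 9604 = 9475$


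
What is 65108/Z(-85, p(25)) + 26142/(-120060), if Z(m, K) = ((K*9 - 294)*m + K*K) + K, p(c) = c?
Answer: 50977009/5214606 ≈ 9.7758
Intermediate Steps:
Z(m, K) = K + K² + m*(-294 + 9*K) (Z(m, K) = ((9*K - 294)*m + K²) + K = ((-294 + 9*K)*m + K²) + K = (m*(-294 + 9*K) + K²) + K = (K² + m*(-294 + 9*K)) + K = K + K² + m*(-294 + 9*K))
65108/Z(-85, p(25)) + 26142/(-120060) = 65108/(25 + 25² - 294*(-85) + 9*25*(-85)) + 26142/(-120060) = 65108/(25 + 625 + 24990 - 19125) + 26142*(-1/120060) = 65108/6515 - 4357/20010 = 50977009/5214606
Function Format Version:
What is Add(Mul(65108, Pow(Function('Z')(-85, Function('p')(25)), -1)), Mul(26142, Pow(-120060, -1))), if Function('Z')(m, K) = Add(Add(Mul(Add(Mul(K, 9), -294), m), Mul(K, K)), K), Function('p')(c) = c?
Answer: Rational(50977009, 5214606) ≈ 9.7758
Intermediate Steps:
Function('Z')(m, K) = Add(K, Pow(K, 2), Mul(m, Add(-294, Mul(9, K)))) (Function('Z')(m, K) = Add(Add(Mul(Add(Mul(9, K), -294), m), Pow(K, 2)), K) = Add(Add(Mul(Add(-294, Mul(9, K)), m), Pow(K, 2)), K) = Add(Add(Mul(m, Add(-294, Mul(9, K))), Pow(K, 2)), K) = Add(Add(Pow(K, 2), Mul(m, Add(-294, Mul(9, K)))), K) = Add(K, Pow(K, 2), Mul(m, Add(-294, Mul(9, K)))))
Add(Mul(65108, Pow(Function('Z')(-85, Function('p')(25)), -1)), Mul(26142, Pow(-120060, -1))) = Add(Mul(65108, Pow(Add(25, Pow(25, 2), Mul(-294, -85), Mul(9, 25, -85)), -1)), Mul(26142, Pow(-120060, -1))) = Add(Mul(65108, Pow(Add(25, 625, 24990, -19125), -1)), Mul(26142, Rational(-1, 120060))) = Add(Mul(65108, Pow(6515, -1)), Rational(-4357, 20010)) = Add(Mul(65108, Rational(1, 6515)), Rational(-4357, 20010)) = Add(Rational(65108, 6515), Rational(-4357, 20010)) = Rational(50977009, 5214606)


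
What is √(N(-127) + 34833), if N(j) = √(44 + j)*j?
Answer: √(34833 - 127*I*√83) ≈ 186.66 - 3.099*I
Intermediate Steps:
N(j) = j*√(44 + j)
√(N(-127) + 34833) = √(-127*√(44 - 127) + 34833) = √(-127*I*√83 + 34833) = √(34833 - 127*I*√83)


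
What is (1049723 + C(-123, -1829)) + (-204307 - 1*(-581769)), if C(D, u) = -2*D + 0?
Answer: 1427431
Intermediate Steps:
C(D, u) = -2*D
(1049723 + C(-123, -1829)) + (-204307 - 1*(-581769)) = (1049723 - 2*(-123)) + (-204307 - 1*(-581769)) = (1049723 + 246) + (-204307 + 581769) = 1049969 + 377462 = 1427431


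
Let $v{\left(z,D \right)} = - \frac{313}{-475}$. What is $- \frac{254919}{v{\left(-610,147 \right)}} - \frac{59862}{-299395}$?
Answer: $- \frac{36252681415569}{93710635} \approx -3.8686 \cdot 10^{5}$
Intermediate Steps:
$v{\left(z,D \right)} = \frac{313}{475}$ ($v{\left(z,D \right)} = \left(-313\right) \left(- \frac{1}{475}\right) = \frac{313}{475}$)
$- \frac{254919}{v{\left(-610,147 \right)}} - \frac{59862}{-299395} = - \frac{254919}{\frac{313}{475}} - \frac{59862}{-299395} = \left(-254919\right) \frac{475}{313} - - \frac{59862}{299395} = - \frac{121086525}{313} + \frac{59862}{299395} = - \frac{36252681415569}{93710635}$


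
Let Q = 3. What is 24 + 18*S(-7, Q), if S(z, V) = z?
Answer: -102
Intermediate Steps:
24 + 18*S(-7, Q) = 24 + 18*(-7) = 24 - 126 = -102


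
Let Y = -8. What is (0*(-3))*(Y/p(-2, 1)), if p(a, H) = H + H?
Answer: 0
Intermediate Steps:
p(a, H) = 2*H
(0*(-3))*(Y/p(-2, 1)) = (0*(-3))*(-8/(2*1)) = 0*(-8/2) = 0*(-8*1/2) = 0*(-4) = 0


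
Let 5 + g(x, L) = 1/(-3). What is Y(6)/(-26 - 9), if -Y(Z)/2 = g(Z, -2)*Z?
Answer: -64/35 ≈ -1.8286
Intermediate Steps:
g(x, L) = -16/3 (g(x, L) = -5 + 1/(-3) = -5 - ⅓ = -16/3)
Y(Z) = 32*Z/3 (Y(Z) = -(-32)*Z/3 = 32*Z/3)
Y(6)/(-26 - 9) = ((32/3)*6)/(-26 - 9) = 64/(-35) = -1/35*64 = -64/35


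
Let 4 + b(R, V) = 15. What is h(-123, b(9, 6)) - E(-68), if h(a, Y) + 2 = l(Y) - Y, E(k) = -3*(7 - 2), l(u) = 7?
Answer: 9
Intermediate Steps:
b(R, V) = 11 (b(R, V) = -4 + 15 = 11)
E(k) = -15 (E(k) = -3*5 = -15)
h(a, Y) = 5 - Y (h(a, Y) = -2 + (7 - Y) = 5 - Y)
h(-123, b(9, 6)) - E(-68) = (5 - 1*11) - 1*(-15) = (5 - 11) + 15 = -6 + 15 = 9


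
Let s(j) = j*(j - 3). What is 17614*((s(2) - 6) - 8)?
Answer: -281824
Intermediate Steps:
s(j) = j*(-3 + j)
17614*((s(2) - 6) - 8) = 17614*((2*(-3 + 2) - 6) - 8) = 17614*((2*(-1) - 6) - 8) = 17614*((-2 - 6) - 8) = 17614*(-8 - 8) = 17614*(-16) = -281824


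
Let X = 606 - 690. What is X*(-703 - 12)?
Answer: 60060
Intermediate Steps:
X = -84
X*(-703 - 12) = -84*(-703 - 12) = -84*(-715) = 60060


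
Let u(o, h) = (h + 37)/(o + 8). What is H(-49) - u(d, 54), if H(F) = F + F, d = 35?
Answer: -4305/43 ≈ -100.12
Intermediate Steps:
H(F) = 2*F
u(o, h) = (37 + h)/(8 + o)
H(-49) - u(d, 54) = 2*(-49) - (37 + 54)/(8 + 35) = -98 - 91/43 = -4305/43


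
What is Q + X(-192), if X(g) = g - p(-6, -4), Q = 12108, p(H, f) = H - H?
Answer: 11916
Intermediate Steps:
p(H, f) = 0
X(g) = g (X(g) = g - 1*0 = g + 0 = g)
Q + X(-192) = 12108 - 192 = 11916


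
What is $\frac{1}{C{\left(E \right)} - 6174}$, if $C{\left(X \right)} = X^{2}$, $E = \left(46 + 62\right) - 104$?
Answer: $- \frac{1}{6158} \approx -0.00016239$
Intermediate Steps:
$E = 4$ ($E = 108 - 104 = 4$)
$\frac{1}{C{\left(E \right)} - 6174} = \frac{1}{4^{2} - 6174} = \frac{1}{16 - 6174} = \frac{1}{-6158} = - \frac{1}{6158}$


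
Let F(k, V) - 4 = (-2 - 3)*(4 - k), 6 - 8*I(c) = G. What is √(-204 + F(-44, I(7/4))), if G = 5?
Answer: 2*I*√110 ≈ 20.976*I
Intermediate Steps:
I(c) = ⅛ (I(c) = ¾ - ⅛*5 = ¾ - 5/8 = ⅛)
F(k, V) = -16 + 5*k (F(k, V) = 4 + (-2 - 3)*(4 - k) = 4 - 5*(4 - k) = 4 + (-20 + 5*k) = -16 + 5*k)
√(-204 + F(-44, I(7/4))) = √(-204 + (-16 + 5*(-44))) = √(-204 + (-16 - 220)) = √(-204 - 236) = √(-440) = 2*I*√110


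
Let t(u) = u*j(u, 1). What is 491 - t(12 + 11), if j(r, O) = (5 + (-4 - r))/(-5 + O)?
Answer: 729/2 ≈ 364.50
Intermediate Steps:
j(r, O) = (1 - r)/(-5 + O)
t(u) = u*(-¼ + u/4) (t(u) = u*((1 - u)/(-5 + 1)) = u*((1 - u)/(-4)) = u*(-(1 - u)/4) = u*(-¼ + u/4))
491 - t(12 + 11) = 491 - (12 + 11)*(-1 + (12 + 11))/4 = 491 - 23*(-1 + 23)/4 = 491 - 23*22/4 = 491 - 1*253/2 = 491 - 253/2 = 729/2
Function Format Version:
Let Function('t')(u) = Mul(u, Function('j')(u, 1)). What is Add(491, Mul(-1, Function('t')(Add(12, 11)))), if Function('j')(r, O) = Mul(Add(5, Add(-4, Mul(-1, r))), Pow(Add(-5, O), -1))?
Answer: Rational(729, 2) ≈ 364.50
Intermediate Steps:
Function('j')(r, O) = Mul(Pow(Add(-5, O), -1), Add(1, Mul(-1, r))) (Function('j')(r, O) = Mul(Add(1, Mul(-1, r)), Pow(Add(-5, O), -1)) = Mul(Pow(Add(-5, O), -1), Add(1, Mul(-1, r))))
Function('t')(u) = Mul(u, Add(Rational(-1, 4), Mul(Rational(1, 4), u))) (Function('t')(u) = Mul(u, Mul(Pow(Add(-5, 1), -1), Add(1, Mul(-1, u)))) = Mul(u, Mul(Pow(-4, -1), Add(1, Mul(-1, u)))) = Mul(u, Mul(Rational(-1, 4), Add(1, Mul(-1, u)))) = Mul(u, Add(Rational(-1, 4), Mul(Rational(1, 4), u))))
Add(491, Mul(-1, Function('t')(Add(12, 11)))) = Add(491, Mul(-1, Mul(Rational(1, 4), Add(12, 11), Add(-1, Add(12, 11))))) = Add(491, Mul(-1, Mul(Rational(1, 4), 23, Add(-1, 23)))) = Add(491, Mul(-1, Mul(Rational(1, 4), 23, 22))) = Add(491, Mul(-1, Rational(253, 2))) = Add(491, Rational(-253, 2)) = Rational(729, 2)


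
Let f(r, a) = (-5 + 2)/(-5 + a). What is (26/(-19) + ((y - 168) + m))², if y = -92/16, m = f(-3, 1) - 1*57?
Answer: 19324816/361 ≈ 53531.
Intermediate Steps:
f(r, a) = -3/(-5 + a)
m = -225/4 (m = -3/(-5 + 1) - 1*57 = -3/(-4) - 57 = -3*(-¼) - 57 = ¾ - 57 = -225/4 ≈ -56.250)
y = -23/4 (y = -92*1/16 = -23/4 ≈ -5.7500)
(26/(-19) + ((y - 168) + m))² = (26/(-19) + ((-23/4 - 168) - 225/4))² = (-1/19*26 + (-695/4 - 225/4))² = (-26/19 - 230)² = (-4396/19)² = 19324816/361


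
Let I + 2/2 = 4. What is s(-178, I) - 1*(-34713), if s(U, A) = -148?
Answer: 34565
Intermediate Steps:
I = 3 (I = -1 + 4 = 3)
s(-178, I) - 1*(-34713) = -148 - 1*(-34713) = -148 + 34713 = 34565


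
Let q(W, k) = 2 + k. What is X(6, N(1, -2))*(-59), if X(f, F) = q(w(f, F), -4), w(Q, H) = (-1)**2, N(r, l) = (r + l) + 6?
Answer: 118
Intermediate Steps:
N(r, l) = 6 + l + r (N(r, l) = (l + r) + 6 = 6 + l + r)
w(Q, H) = 1
X(f, F) = -2 (X(f, F) = 2 - 4 = -2)
X(6, N(1, -2))*(-59) = -2*(-59) = 118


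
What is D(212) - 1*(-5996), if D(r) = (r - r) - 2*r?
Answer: 5572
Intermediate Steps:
D(r) = -2*r (D(r) = 0 - 2*r = -2*r)
D(212) - 1*(-5996) = -2*212 - 1*(-5996) = -424 + 5996 = 5572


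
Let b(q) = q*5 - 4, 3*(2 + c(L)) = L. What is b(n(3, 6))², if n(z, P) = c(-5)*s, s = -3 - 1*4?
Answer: 139129/9 ≈ 15459.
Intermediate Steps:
c(L) = -2 + L/3
s = -7 (s = -3 - 4 = -7)
n(z, P) = 77/3 (n(z, P) = (-2 + (⅓)*(-5))*(-7) = (-2 - 5/3)*(-7) = -11/3*(-7) = 77/3)
b(q) = -4 + 5*q (b(q) = 5*q - 4 = -4 + 5*q)
b(n(3, 6))² = (-4 + 5*(77/3))² = (-4 + 385/3)² = (373/3)² = 139129/9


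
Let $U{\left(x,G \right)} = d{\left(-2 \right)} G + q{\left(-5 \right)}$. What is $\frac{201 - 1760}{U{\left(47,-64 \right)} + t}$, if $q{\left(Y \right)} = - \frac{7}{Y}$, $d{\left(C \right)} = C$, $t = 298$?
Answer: $- \frac{7795}{2137} \approx -3.6476$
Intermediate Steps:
$U{\left(x,G \right)} = \frac{7}{5} - 2 G$ ($U{\left(x,G \right)} = - 2 G - \frac{7}{-5} = - 2 G - - \frac{7}{5} = - 2 G + \frac{7}{5} = \frac{7}{5} - 2 G$)
$\frac{201 - 1760}{U{\left(47,-64 \right)} + t} = \frac{201 - 1760}{\left(\frac{7}{5} - -128\right) + 298} = - \frac{1559}{\left(\frac{7}{5} + 128\right) + 298} = - \frac{1559}{\frac{647}{5} + 298} = - \frac{1559}{\frac{2137}{5}} = \left(-1559\right) \frac{5}{2137} = - \frac{7795}{2137}$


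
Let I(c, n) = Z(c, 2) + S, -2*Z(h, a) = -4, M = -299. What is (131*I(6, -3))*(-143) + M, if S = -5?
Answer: 55900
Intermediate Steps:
Z(h, a) = 2 (Z(h, a) = -1/2*(-4) = 2)
I(c, n) = -3 (I(c, n) = 2 - 5 = -3)
(131*I(6, -3))*(-143) + M = (131*(-3))*(-143) - 299 = -393*(-143) - 299 = 56199 - 299 = 55900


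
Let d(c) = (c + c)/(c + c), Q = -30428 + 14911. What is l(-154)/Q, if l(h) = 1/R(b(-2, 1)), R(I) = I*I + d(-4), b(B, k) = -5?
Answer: -1/403442 ≈ -2.4787e-6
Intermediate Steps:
Q = -15517
d(c) = 1 (d(c) = (2*c)/((2*c)) = (2*c)*(1/(2*c)) = 1)
R(I) = 1 + I² (R(I) = I*I + 1 = I² + 1 = 1 + I²)
l(h) = 1/26 (l(h) = 1/(1 + (-5)²) = 1/(1 + 25) = 1/26)
l(-154)/Q = (1/26)/(-15517) = (1/26)*(-1/15517) = -1/403442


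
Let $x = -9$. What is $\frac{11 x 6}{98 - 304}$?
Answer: $\frac{297}{103} \approx 2.8835$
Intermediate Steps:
$\frac{11 x 6}{98 - 304} = \frac{11 \left(-9\right) 6}{98 - 304} = \frac{\left(-99\right) 6}{98 - 304} = - \frac{594}{-206} = \left(-594\right) \left(- \frac{1}{206}\right) = \frac{297}{103}$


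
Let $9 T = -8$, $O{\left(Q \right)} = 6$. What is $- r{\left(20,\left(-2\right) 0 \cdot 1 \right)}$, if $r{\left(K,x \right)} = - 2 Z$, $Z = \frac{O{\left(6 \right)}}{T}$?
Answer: $- \frac{27}{2} \approx -13.5$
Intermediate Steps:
$T = - \frac{8}{9}$ ($T = \frac{1}{9} \left(-8\right) = - \frac{8}{9} \approx -0.88889$)
$Z = - \frac{27}{4}$ ($Z = \frac{6}{- \frac{8}{9}} = 6 \left(- \frac{9}{8}\right) = - \frac{27}{4} \approx -6.75$)
$r{\left(K,x \right)} = \frac{27}{2}$ ($r{\left(K,x \right)} = \left(-2\right) \left(- \frac{27}{4}\right) = \frac{27}{2}$)
$- r{\left(20,\left(-2\right) 0 \cdot 1 \right)} = \left(-1\right) \frac{27}{2} = - \frac{27}{2}$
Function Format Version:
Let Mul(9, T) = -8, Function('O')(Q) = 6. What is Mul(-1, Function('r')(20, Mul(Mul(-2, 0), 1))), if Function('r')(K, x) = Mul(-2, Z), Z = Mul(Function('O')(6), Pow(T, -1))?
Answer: Rational(-27, 2) ≈ -13.500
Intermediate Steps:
T = Rational(-8, 9) (T = Mul(Rational(1, 9), -8) = Rational(-8, 9) ≈ -0.88889)
Z = Rational(-27, 4) (Z = Mul(6, Pow(Rational(-8, 9), -1)) = Mul(6, Rational(-9, 8)) = Rational(-27, 4) ≈ -6.7500)
Function('r')(K, x) = Rational(27, 2) (Function('r')(K, x) = Mul(-2, Rational(-27, 4)) = Rational(27, 2))
Mul(-1, Function('r')(20, Mul(Mul(-2, 0), 1))) = Mul(-1, Rational(27, 2)) = Rational(-27, 2)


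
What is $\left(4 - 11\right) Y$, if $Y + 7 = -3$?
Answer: $70$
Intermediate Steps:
$Y = -10$ ($Y = -7 - 3 = -10$)
$\left(4 - 11\right) Y = \left(4 - 11\right) \left(-10\right) = \left(-7\right) \left(-10\right) = 70$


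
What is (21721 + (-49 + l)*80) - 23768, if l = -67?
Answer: -11327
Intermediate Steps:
(21721 + (-49 + l)*80) - 23768 = (21721 + (-49 - 67)*80) - 23768 = (21721 - 116*80) - 23768 = (21721 - 9280) - 23768 = 12441 - 23768 = -11327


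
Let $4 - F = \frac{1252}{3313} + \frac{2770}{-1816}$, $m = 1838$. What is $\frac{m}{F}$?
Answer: $\frac{5529078952}{15484505} \approx 357.07$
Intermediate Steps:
$F = \frac{15484505}{3008204}$ ($F = 4 - \left(\frac{1252}{3313} + \frac{2770}{-1816}\right) = 4 - \left(1252 \cdot \frac{1}{3313} + 2770 \left(- \frac{1}{1816}\right)\right) = 4 - \left(\frac{1252}{3313} - \frac{1385}{908}\right) = 4 - - \frac{3451689}{3008204} = 4 + \frac{3451689}{3008204} = \frac{15484505}{3008204} \approx 5.1474$)
$\frac{m}{F} = \frac{1838}{\frac{15484505}{3008204}} = 1838 \cdot \frac{3008204}{15484505} = \frac{5529078952}{15484505}$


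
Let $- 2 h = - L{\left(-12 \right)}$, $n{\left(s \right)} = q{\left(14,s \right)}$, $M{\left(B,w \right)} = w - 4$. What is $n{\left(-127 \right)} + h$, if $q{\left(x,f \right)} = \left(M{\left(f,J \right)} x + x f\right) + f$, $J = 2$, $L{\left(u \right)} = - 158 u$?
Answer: $-985$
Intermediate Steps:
$M{\left(B,w \right)} = -4 + w$ ($M{\left(B,w \right)} = w - 4 = -4 + w$)
$q{\left(x,f \right)} = f - 2 x + f x$ ($q{\left(x,f \right)} = \left(\left(-4 + 2\right) x + x f\right) + f = \left(- 2 x + f x\right) + f = f - 2 x + f x$)
$n{\left(s \right)} = -28 + 15 s$ ($n{\left(s \right)} = s - 28 + s 14 = s - 28 + 14 s = -28 + 15 s$)
$h = 948$ ($h = - \frac{\left(-1\right) \left(\left(-158\right) \left(-12\right)\right)}{2} = - \frac{\left(-1\right) 1896}{2} = \left(- \frac{1}{2}\right) \left(-1896\right) = 948$)
$n{\left(-127 \right)} + h = \left(-28 + 15 \left(-127\right)\right) + 948 = \left(-28 - 1905\right) + 948 = -1933 + 948 = -985$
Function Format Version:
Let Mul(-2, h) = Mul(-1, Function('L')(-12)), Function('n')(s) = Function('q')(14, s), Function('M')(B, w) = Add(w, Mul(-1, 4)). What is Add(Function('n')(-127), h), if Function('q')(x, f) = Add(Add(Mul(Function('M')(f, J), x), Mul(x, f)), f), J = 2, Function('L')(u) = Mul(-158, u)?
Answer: -985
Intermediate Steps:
Function('M')(B, w) = Add(-4, w) (Function('M')(B, w) = Add(w, -4) = Add(-4, w))
Function('q')(x, f) = Add(f, Mul(-2, x), Mul(f, x)) (Function('q')(x, f) = Add(Add(Mul(Add(-4, 2), x), Mul(x, f)), f) = Add(Add(Mul(-2, x), Mul(f, x)), f) = Add(f, Mul(-2, x), Mul(f, x)))
Function('n')(s) = Add(-28, Mul(15, s)) (Function('n')(s) = Add(s, Mul(-2, 14), Mul(s, 14)) = Add(s, -28, Mul(14, s)) = Add(-28, Mul(15, s)))
h = 948 (h = Mul(Rational(-1, 2), Mul(-1, Mul(-158, -12))) = Mul(Rational(-1, 2), Mul(-1, 1896)) = Mul(Rational(-1, 2), -1896) = 948)
Add(Function('n')(-127), h) = Add(Add(-28, Mul(15, -127)), 948) = Add(Add(-28, -1905), 948) = Add(-1933, 948) = -985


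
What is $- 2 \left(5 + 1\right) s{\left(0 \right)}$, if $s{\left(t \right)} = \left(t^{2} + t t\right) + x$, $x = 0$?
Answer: $0$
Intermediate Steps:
$s{\left(t \right)} = 2 t^{2}$ ($s{\left(t \right)} = \left(t^{2} + t t\right) + 0 = \left(t^{2} + t^{2}\right) + 0 = 2 t^{2} + 0 = 2 t^{2}$)
$- 2 \left(5 + 1\right) s{\left(0 \right)} = - 2 \left(5 + 1\right) 2 \cdot 0^{2} = \left(-2\right) 6 \cdot 2 \cdot 0 = \left(-12\right) 0 = 0$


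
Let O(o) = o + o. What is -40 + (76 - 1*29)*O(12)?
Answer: 1088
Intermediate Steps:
O(o) = 2*o
-40 + (76 - 1*29)*O(12) = -40 + (76 - 1*29)*(2*12) = -40 + (76 - 29)*24 = -40 + 47*24 = -40 + 1128 = 1088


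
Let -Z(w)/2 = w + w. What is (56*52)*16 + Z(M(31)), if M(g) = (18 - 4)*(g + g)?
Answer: 43120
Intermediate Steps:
M(g) = 28*g (M(g) = 14*(2*g) = 28*g)
Z(w) = -4*w (Z(w) = -2*(w + w) = -4*w)
(56*52)*16 + Z(M(31)) = (56*52)*16 - 112*31 = 2912*16 - 4*868 = 46592 - 3472 = 43120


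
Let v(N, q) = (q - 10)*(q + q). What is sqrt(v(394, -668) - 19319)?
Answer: sqrt(886489) ≈ 941.54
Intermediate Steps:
v(N, q) = 2*q*(-10 + q) (v(N, q) = (-10 + q)*(2*q) = 2*q*(-10 + q))
sqrt(v(394, -668) - 19319) = sqrt(2*(-668)*(-10 - 668) - 19319) = sqrt(2*(-668)*(-678) - 19319) = sqrt(905808 - 19319) = sqrt(886489)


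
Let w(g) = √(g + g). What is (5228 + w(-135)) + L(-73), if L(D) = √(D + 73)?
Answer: 5228 + 3*I*√30 ≈ 5228.0 + 16.432*I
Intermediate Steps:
w(g) = √2*√g (w(g) = √(2*g) = √2*√g)
L(D) = √(73 + D)
(5228 + w(-135)) + L(-73) = (5228 + √2*√(-135)) + √(73 - 73) = (5228 + √2*(3*I*√15)) + √0 = (5228 + 3*I*√30) + 0 = 5228 + 3*I*√30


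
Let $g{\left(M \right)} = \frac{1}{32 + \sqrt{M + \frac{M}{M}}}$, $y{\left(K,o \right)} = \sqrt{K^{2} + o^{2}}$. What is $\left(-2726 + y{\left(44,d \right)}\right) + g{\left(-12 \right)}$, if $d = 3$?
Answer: $- \frac{2821378}{1035} + \sqrt{1945} - \frac{i \sqrt{11}}{1035} \approx -2681.9 - 0.0032045 i$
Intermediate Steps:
$g{\left(M \right)} = \frac{1}{32 + \sqrt{1 + M}}$ ($g{\left(M \right)} = \frac{1}{32 + \sqrt{M + 1}} = \frac{1}{32 + \sqrt{1 + M}}$)
$\left(-2726 + y{\left(44,d \right)}\right) + g{\left(-12 \right)} = \left(-2726 + \sqrt{44^{2} + 3^{2}}\right) + \frac{1}{32 + \sqrt{1 - 12}} = \left(-2726 + \sqrt{1936 + 9}\right) + \frac{1}{32 + \sqrt{-11}} = \left(-2726 + \sqrt{1945}\right) + \frac{1}{32 + i \sqrt{11}} = -2726 + \sqrt{1945} + \frac{1}{32 + i \sqrt{11}}$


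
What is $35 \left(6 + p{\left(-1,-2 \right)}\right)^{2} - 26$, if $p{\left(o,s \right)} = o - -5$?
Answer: $3474$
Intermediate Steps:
$p{\left(o,s \right)} = 5 + o$ ($p{\left(o,s \right)} = o + 5 = 5 + o$)
$35 \left(6 + p{\left(-1,-2 \right)}\right)^{2} - 26 = 35 \left(6 + \left(5 - 1\right)\right)^{2} - 26 = 35 \left(6 + 4\right)^{2} - 26 = 35 \cdot 10^{2} - 26 = 35 \cdot 100 - 26 = 3500 - 26 = 3474$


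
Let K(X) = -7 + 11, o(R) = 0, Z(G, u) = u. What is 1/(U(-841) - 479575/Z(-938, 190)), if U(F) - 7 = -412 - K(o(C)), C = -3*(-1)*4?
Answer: -38/111457 ≈ -0.00034094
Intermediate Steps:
C = 12 (C = 3*4 = 12)
K(X) = 4
U(F) = -409 (U(F) = 7 + (-412 - 1*4) = 7 + (-412 - 4) = 7 - 416 = -409)
1/(U(-841) - 479575/Z(-938, 190)) = 1/(-409 - 479575/190) = 1/(-409 - 479575*1/190) = 1/(-409 - 95915/38) = 1/(-111457/38) = -38/111457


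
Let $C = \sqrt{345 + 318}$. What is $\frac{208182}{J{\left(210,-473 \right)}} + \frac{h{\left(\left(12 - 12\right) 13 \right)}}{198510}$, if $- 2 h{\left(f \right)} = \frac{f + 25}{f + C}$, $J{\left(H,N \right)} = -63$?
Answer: $- \frac{69394}{21} - \frac{5 \sqrt{663}}{52644852} \approx -3304.5$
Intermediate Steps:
$C = \sqrt{663} \approx 25.749$
$h{\left(f \right)} = - \frac{25 + f}{2 \left(f + \sqrt{663}\right)}$ ($h{\left(f \right)} = - \frac{\left(f + 25\right) \frac{1}{f + \sqrt{663}}}{2} = - \frac{\left(25 + f\right) \frac{1}{f + \sqrt{663}}}{2} = - \frac{\frac{1}{f + \sqrt{663}} \left(25 + f\right)}{2} = - \frac{25 + f}{2 \left(f + \sqrt{663}\right)}$)
$\frac{208182}{J{\left(210,-473 \right)}} + \frac{h{\left(\left(12 - 12\right) 13 \right)}}{198510} = \frac{208182}{-63} + \frac{\frac{1}{2} \frac{1}{\left(12 - 12\right) 13 + \sqrt{663}} \left(-25 - \left(12 - 12\right) 13\right)}{198510} = 208182 \left(- \frac{1}{63}\right) + \frac{-25 - 0 \cdot 13}{2 \left(0 \cdot 13 + \sqrt{663}\right)} \frac{1}{198510} = - \frac{69394}{21} + \frac{-25 - 0}{2 \left(0 + \sqrt{663}\right)} \frac{1}{198510} = - \frac{69394}{21} + \frac{-25 + 0}{2 \sqrt{663}} \cdot \frac{1}{198510} = - \frac{69394}{21} + \frac{1}{2} \frac{\sqrt{663}}{663} \left(-25\right) \frac{1}{198510} = - \frac{69394}{21} + - \frac{25 \sqrt{663}}{1326} \cdot \frac{1}{198510} = - \frac{69394}{21} - \frac{5 \sqrt{663}}{52644852}$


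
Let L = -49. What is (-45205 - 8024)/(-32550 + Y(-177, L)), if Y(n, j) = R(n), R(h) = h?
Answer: 17743/10909 ≈ 1.6265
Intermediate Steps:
Y(n, j) = n
(-45205 - 8024)/(-32550 + Y(-177, L)) = (-45205 - 8024)/(-32550 - 177) = -53229/(-32727) = -53229*(-1/32727) = 17743/10909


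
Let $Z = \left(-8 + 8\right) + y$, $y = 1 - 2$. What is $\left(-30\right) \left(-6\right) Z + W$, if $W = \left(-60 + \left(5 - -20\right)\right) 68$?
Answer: $-2560$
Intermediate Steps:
$y = -1$
$Z = -1$ ($Z = \left(-8 + 8\right) - 1 = 0 - 1 = -1$)
$W = -2380$ ($W = \left(-60 + \left(5 + 20\right)\right) 68 = \left(-60 + 25\right) 68 = \left(-35\right) 68 = -2380$)
$\left(-30\right) \left(-6\right) Z + W = \left(-30\right) \left(-6\right) \left(-1\right) - 2380 = 180 \left(-1\right) - 2380 = -180 - 2380 = -2560$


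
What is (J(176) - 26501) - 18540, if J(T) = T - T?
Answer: -45041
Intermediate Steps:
J(T) = 0
(J(176) - 26501) - 18540 = (0 - 26501) - 18540 = -26501 - 18540 = -45041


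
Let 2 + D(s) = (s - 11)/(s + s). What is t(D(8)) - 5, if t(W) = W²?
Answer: -55/256 ≈ -0.21484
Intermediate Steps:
D(s) = -2 + (-11 + s)/(2*s) (D(s) = -2 + (s - 11)/(s + s) = -2 + (-11 + s)/((2*s)) = -2 + (-11 + s)*(1/(2*s)) = -2 + (-11 + s)/(2*s))
t(D(8)) - 5 = ((½)*(-11 - 3*8)/8)² - 5 = ((½)*(⅛)*(-11 - 24))² - 5 = ((½)*(⅛)*(-35))² - 5 = (-35/16)² - 5 = 1225/256 - 5 = -55/256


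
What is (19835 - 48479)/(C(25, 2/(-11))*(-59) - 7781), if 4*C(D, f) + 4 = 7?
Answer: 114576/31301 ≈ 3.6605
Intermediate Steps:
C(D, f) = ¾ (C(D, f) = -1 + (¼)*7 = -1 + 7/4 = ¾)
(19835 - 48479)/(C(25, 2/(-11))*(-59) - 7781) = (19835 - 48479)/((¾)*(-59) - 7781) = -28644/(-177/4 - 7781) = -28644/(-31301/4) = -28644*(-4/31301) = 114576/31301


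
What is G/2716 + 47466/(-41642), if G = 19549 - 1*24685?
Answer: -42848871/14137459 ≈ -3.0309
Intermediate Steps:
G = -5136 (G = 19549 - 24685 = -5136)
G/2716 + 47466/(-41642) = -5136/2716 + 47466/(-41642) = -5136*1/2716 + 47466*(-1/41642) = -1284/679 - 23733/20821 = -42848871/14137459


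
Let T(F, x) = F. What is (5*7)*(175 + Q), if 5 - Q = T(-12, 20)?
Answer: 6720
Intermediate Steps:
Q = 17 (Q = 5 - 1*(-12) = 5 + 12 = 17)
(5*7)*(175 + Q) = (5*7)*(175 + 17) = 35*192 = 6720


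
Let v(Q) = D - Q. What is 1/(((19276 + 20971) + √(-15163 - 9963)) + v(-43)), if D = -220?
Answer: 20035/802815013 - I*√25126/1605630026 ≈ 2.4956e-5 - 9.8722e-8*I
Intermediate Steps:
v(Q) = -220 - Q
1/(((19276 + 20971) + √(-15163 - 9963)) + v(-43)) = 1/(((19276 + 20971) + √(-15163 - 9963)) + (-220 - 1*(-43))) = 1/((40247 + √(-25126)) + (-220 + 43)) = 1/((40247 + I*√25126) - 177) = 1/(40070 + I*√25126)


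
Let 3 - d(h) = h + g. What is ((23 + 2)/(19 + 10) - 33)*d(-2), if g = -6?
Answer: -10252/29 ≈ -353.52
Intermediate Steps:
d(h) = 9 - h (d(h) = 3 - (h - 6) = 3 - (-6 + h) = 3 + (6 - h) = 9 - h)
((23 + 2)/(19 + 10) - 33)*d(-2) = ((23 + 2)/(19 + 10) - 33)*(9 - 1*(-2)) = (25/29 - 33)*(9 + 2) = (25*(1/29) - 33)*11 = (25/29 - 33)*11 = -932/29*11 = -10252/29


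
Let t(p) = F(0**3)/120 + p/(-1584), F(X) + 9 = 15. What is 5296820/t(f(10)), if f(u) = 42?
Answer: 6991802400/31 ≈ 2.2554e+8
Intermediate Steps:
F(X) = 6 (F(X) = -9 + 15 = 6)
t(p) = 1/20 - p/1584 (t(p) = 6/120 + p/(-1584) = 6*(1/120) + p*(-1/1584) = 1/20 - p/1584)
5296820/t(f(10)) = 5296820/(1/20 - 1/1584*42) = 5296820/(1/20 - 7/264) = 5296820/(31/1320) = 5296820*(1320/31) = 6991802400/31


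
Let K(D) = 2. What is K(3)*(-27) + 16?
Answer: -38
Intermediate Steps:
K(3)*(-27) + 16 = 2*(-27) + 16 = -54 + 16 = -38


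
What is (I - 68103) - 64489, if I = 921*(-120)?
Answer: -243112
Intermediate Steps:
I = -110520
(I - 68103) - 64489 = (-110520 - 68103) - 64489 = -178623 - 64489 = -243112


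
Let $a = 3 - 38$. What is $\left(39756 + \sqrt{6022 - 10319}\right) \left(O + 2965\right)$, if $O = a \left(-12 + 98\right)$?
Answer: $-1789020 - 45 i \sqrt{4297} \approx -1.789 \cdot 10^{6} - 2949.8 i$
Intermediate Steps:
$a = -35$ ($a = 3 - 38 = -35$)
$O = -3010$ ($O = - 35 \left(-12 + 98\right) = \left(-35\right) 86 = -3010$)
$\left(39756 + \sqrt{6022 - 10319}\right) \left(O + 2965\right) = \left(39756 + \sqrt{6022 - 10319}\right) \left(-3010 + 2965\right) = \left(39756 + \sqrt{-4297}\right) \left(-45\right) = \left(39756 + i \sqrt{4297}\right) \left(-45\right) = -1789020 - 45 i \sqrt{4297}$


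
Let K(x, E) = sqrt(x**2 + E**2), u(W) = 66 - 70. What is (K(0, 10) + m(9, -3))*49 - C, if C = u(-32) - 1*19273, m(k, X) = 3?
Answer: 19914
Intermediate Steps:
u(W) = -4
K(x, E) = sqrt(E**2 + x**2)
C = -19277 (C = -4 - 1*19273 = -4 - 19273 = -19277)
(K(0, 10) + m(9, -3))*49 - C = (sqrt(10**2 + 0**2) + 3)*49 - 1*(-19277) = (sqrt(100 + 0) + 3)*49 + 19277 = (sqrt(100) + 3)*49 + 19277 = (10 + 3)*49 + 19277 = 13*49 + 19277 = 637 + 19277 = 19914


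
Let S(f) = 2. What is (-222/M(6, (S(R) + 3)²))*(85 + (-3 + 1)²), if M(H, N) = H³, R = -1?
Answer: -3293/36 ≈ -91.472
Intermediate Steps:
(-222/M(6, (S(R) + 3)²))*(85 + (-3 + 1)²) = (-222/(6³))*(85 + (-3 + 1)²) = (-222/216)*(85 + (-2)²) = (-222*1/216)*(85 + 4) = -37/36*89 = -3293/36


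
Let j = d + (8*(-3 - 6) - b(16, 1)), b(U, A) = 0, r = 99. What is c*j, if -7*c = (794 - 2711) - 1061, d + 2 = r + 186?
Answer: 628358/7 ≈ 89765.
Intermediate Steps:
d = 283 (d = -2 + (99 + 186) = -2 + 285 = 283)
j = 211 (j = 283 + (8*(-3 - 6) - 1*0) = 283 + (8*(-9) + 0) = 283 + (-72 + 0) = 283 - 72 = 211)
c = 2978/7 (c = -((794 - 2711) - 1061)/7 = -(-1917 - 1061)/7 = -1/7*(-2978) = 2978/7 ≈ 425.43)
c*j = (2978/7)*211 = 628358/7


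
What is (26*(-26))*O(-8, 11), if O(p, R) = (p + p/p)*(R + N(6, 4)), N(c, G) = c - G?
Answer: 61516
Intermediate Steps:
O(p, R) = (1 + p)*(2 + R) (O(p, R) = (p + p/p)*(R + (6 - 1*4)) = (p + 1)*(R + (6 - 4)) = (1 + p)*(R + 2) = (1 + p)*(2 + R))
(26*(-26))*O(-8, 11) = (26*(-26))*(2 + 11 + 2*(-8) + 11*(-8)) = -676*(2 + 11 - 16 - 88) = -676*(-91) = 61516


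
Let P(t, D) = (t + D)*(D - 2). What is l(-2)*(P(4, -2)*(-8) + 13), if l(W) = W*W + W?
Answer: 154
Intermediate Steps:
P(t, D) = (-2 + D)*(D + t) (P(t, D) = (D + t)*(-2 + D) = (-2 + D)*(D + t))
l(W) = W + W**2 (l(W) = W**2 + W = W + W**2)
l(-2)*(P(4, -2)*(-8) + 13) = (-2*(1 - 2))*(((-2)**2 - 2*(-2) - 2*4 - 2*4)*(-8) + 13) = (-2*(-1))*((4 + 4 - 8 - 8)*(-8) + 13) = 2*(-8*(-8) + 13) = 2*(64 + 13) = 2*77 = 154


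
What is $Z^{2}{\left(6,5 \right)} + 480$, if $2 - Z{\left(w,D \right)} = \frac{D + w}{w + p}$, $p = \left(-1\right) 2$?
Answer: $\frac{7689}{16} \approx 480.56$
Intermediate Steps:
$p = -2$
$Z{\left(w,D \right)} = 2 - \frac{D + w}{-2 + w}$ ($Z{\left(w,D \right)} = 2 - \frac{D + w}{w - 2} = 2 - \frac{D + w}{-2 + w}$)
$Z^{2}{\left(6,5 \right)} + 480 = \left(\frac{-4 + 6 - 5}{-2 + 6}\right)^{2} + 480 = \left(\frac{-4 + 6 - 5}{4}\right)^{2} + 480 = \left(\frac{1}{4} \left(-3\right)\right)^{2} + 480 = \left(- \frac{3}{4}\right)^{2} + 480 = \frac{9}{16} + 480 = \frac{7689}{16}$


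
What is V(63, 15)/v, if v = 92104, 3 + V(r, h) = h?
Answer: 3/23026 ≈ 0.00013029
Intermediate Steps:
V(r, h) = -3 + h
V(63, 15)/v = (-3 + 15)/92104 = 12*(1/92104) = 3/23026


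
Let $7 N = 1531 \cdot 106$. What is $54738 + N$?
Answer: $\frac{545452}{7} \approx 77922.0$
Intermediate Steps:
$N = \frac{162286}{7}$ ($N = \frac{1531 \cdot 106}{7} = \frac{1}{7} \cdot 162286 = \frac{162286}{7} \approx 23184.0$)
$54738 + N = 54738 + \frac{162286}{7} = \frac{545452}{7}$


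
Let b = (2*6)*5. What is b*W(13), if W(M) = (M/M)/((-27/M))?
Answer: -260/9 ≈ -28.889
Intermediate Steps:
b = 60 (b = 12*5 = 60)
W(M) = -M/27 (W(M) = 1*(-M/27) = -M/27)
b*W(13) = 60*(-1/27*13) = 60*(-13/27) = -260/9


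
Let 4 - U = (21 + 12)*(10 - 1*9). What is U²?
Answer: 841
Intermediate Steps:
U = -29 (U = 4 - (21 + 12)*(10 - 1*9) = 4 - 33*(10 - 9) = 4 - 33 = -29)
U² = (-29)² = 841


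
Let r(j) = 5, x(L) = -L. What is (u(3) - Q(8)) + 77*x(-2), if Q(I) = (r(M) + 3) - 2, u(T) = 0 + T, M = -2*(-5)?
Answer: 151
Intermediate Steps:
M = 10
u(T) = T
Q(I) = 6 (Q(I) = (5 + 3) - 2 = 8 - 2 = 6)
(u(3) - Q(8)) + 77*x(-2) = (3 - 1*6) + 77*(-1*(-2)) = (3 - 6) + 77*2 = -3 + 154 = 151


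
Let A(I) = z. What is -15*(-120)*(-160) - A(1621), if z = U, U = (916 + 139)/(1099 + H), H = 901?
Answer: -115200211/400 ≈ -2.8800e+5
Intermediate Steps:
U = 211/400 (U = (916 + 139)/(1099 + 901) = 1055/2000 = 1055*(1/2000) = 211/400 ≈ 0.52750)
z = 211/400 ≈ 0.52750
A(I) = 211/400
-15*(-120)*(-160) - A(1621) = -15*(-120)*(-160) - 1*211/400 = -(-1800)*(-160) - 211/400 = -1*288000 - 211/400 = -288000 - 211/400 = -115200211/400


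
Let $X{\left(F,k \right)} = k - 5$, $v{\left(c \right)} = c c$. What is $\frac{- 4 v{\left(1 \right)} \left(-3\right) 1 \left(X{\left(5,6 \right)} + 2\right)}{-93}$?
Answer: $- \frac{12}{31} \approx -0.3871$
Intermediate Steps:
$v{\left(c \right)} = c^{2}$
$X{\left(F,k \right)} = -5 + k$ ($X{\left(F,k \right)} = k - 5 = -5 + k$)
$\frac{- 4 v{\left(1 \right)} \left(-3\right) 1 \left(X{\left(5,6 \right)} + 2\right)}{-93} = \frac{- 4 \cdot 1^{2} \left(-3\right) 1 \left(\left(-5 + 6\right) + 2\right)}{-93} = \left(-4\right) 1 \left(-3\right) 1 \left(1 + 2\right) \left(- \frac{1}{93}\right) = \left(-4\right) \left(-3\right) 1 \cdot 3 \left(- \frac{1}{93}\right) = 12 \cdot 3 \left(- \frac{1}{93}\right) = 36 \left(- \frac{1}{93}\right) = - \frac{12}{31}$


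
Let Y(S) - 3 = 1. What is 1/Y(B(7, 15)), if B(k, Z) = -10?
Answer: ¼ ≈ 0.25000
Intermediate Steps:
Y(S) = 4 (Y(S) = 3 + 1 = 4)
1/Y(B(7, 15)) = 1/4 = ¼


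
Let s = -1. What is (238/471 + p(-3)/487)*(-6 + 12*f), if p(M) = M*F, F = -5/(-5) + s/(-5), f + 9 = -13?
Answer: -10278936/76459 ≈ -134.44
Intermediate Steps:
f = -22 (f = -9 - 13 = -22)
F = 6/5 (F = -5/(-5) - 1/(-5) = -5*(-1/5) - 1*(-1/5) = 1 + 1/5 = 6/5 ≈ 1.2000)
p(M) = 6*M/5 (p(M) = M*(6/5) = 6*M/5)
(238/471 + p(-3)/487)*(-6 + 12*f) = (238/471 + ((6/5)*(-3))/487)*(-6 + 12*(-22)) = (238*(1/471) - 18/5*1/487)*(-6 - 264) = (238/471 - 18/2435)*(-270) = (571052/1146885)*(-270) = -10278936/76459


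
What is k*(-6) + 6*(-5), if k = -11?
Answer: 36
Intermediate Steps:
k*(-6) + 6*(-5) = -11*(-6) + 6*(-5) = 66 - 30 = 36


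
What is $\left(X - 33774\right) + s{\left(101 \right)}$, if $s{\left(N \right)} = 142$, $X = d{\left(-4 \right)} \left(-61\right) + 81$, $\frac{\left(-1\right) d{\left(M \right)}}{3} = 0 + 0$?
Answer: $-33551$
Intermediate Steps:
$d{\left(M \right)} = 0$ ($d{\left(M \right)} = - 3 \left(0 + 0\right) = \left(-3\right) 0 = 0$)
$X = 81$ ($X = 0 \left(-61\right) + 81 = 0 + 81 = 81$)
$\left(X - 33774\right) + s{\left(101 \right)} = \left(81 - 33774\right) + 142 = -33693 + 142 = -33551$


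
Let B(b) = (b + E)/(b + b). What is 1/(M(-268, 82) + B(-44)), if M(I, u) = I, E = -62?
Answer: -44/11739 ≈ -0.0037482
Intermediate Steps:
B(b) = (-62 + b)/(2*b) (B(b) = (b - 62)/(b + b) = (-62 + b)/((2*b)) = (-62 + b)*(1/(2*b)) = (-62 + b)/(2*b))
1/(M(-268, 82) + B(-44)) = 1/(-268 + (½)*(-62 - 44)/(-44)) = 1/(-268 + (½)*(-1/44)*(-106)) = 1/(-268 + 53/44) = 1/(-11739/44) = -44/11739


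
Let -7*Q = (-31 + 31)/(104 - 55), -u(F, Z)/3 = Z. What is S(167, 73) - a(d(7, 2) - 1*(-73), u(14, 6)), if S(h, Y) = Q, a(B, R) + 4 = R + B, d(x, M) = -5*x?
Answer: -16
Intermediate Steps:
u(F, Z) = -3*Z
Q = 0 (Q = -(-31 + 31)/(7*(104 - 55)) = -0/49 = -⅐*0 = 0)
a(B, R) = -4 + B + R (a(B, R) = -4 + (R + B) = -4 + (B + R) = -4 + B + R)
S(h, Y) = 0
S(167, 73) - a(d(7, 2) - 1*(-73), u(14, 6)) = 0 - (-4 + (-5*7 - 1*(-73)) - 3*6) = 0 - (-4 + (-35 + 73) - 18) = 0 - (-4 + 38 - 18) = 0 - 1*16 = 0 - 16 = -16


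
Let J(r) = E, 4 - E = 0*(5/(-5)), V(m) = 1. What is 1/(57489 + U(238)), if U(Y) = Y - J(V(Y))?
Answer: 1/57723 ≈ 1.7324e-5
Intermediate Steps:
E = 4 (E = 4 - 0*5/(-5) = 4 - 0*5*(-⅕) = 4 - 0*(-1) = 4 - 1*0 = 4 + 0 = 4)
J(r) = 4
U(Y) = -4 + Y (U(Y) = Y - 1*4 = Y - 4 = -4 + Y)
1/(57489 + U(238)) = 1/(57489 + (-4 + 238)) = 1/(57489 + 234) = 1/57723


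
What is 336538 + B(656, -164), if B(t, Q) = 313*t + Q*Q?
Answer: 568762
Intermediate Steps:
B(t, Q) = Q**2 + 313*t (B(t, Q) = 313*t + Q**2 = Q**2 + 313*t)
336538 + B(656, -164) = 336538 + ((-164)**2 + 313*656) = 336538 + (26896 + 205328) = 336538 + 232224 = 568762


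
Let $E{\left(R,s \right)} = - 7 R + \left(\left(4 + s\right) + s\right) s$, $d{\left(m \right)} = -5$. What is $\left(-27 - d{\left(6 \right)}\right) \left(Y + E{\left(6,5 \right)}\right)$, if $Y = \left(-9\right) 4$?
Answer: $176$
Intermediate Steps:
$Y = -36$
$E{\left(R,s \right)} = - 7 R + s \left(4 + 2 s\right)$ ($E{\left(R,s \right)} = - 7 R + \left(4 + 2 s\right) s = - 7 R + s \left(4 + 2 s\right)$)
$\left(-27 - d{\left(6 \right)}\right) \left(Y + E{\left(6,5 \right)}\right) = \left(-27 - -5\right) \left(-36 + \left(\left(-7\right) 6 + 2 \cdot 5^{2} + 4 \cdot 5\right)\right) = \left(-27 + 5\right) \left(-36 + \left(-42 + 2 \cdot 25 + 20\right)\right) = - 22 \left(-36 + \left(-42 + 50 + 20\right)\right) = - 22 \left(-36 + 28\right) = \left(-22\right) \left(-8\right) = 176$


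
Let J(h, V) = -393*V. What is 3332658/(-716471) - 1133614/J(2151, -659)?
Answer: -239330950520/26508096411 ≈ -9.0286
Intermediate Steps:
3332658/(-716471) - 1133614/J(2151, -659) = 3332658/(-716471) - 1133614/((-393*(-659))) = 3332658*(-1/716471) - 1133614/258987 = -476094/102353 - 1133614*1/258987 = -476094/102353 - 1133614/258987 = -239330950520/26508096411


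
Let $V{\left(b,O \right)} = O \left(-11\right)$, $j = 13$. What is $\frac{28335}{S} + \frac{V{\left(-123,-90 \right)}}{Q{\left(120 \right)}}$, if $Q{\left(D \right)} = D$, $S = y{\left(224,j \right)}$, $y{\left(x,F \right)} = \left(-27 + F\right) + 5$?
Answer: $- \frac{37681}{12} \approx -3140.1$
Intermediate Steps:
$y{\left(x,F \right)} = -22 + F$
$S = -9$ ($S = -22 + 13 = -9$)
$V{\left(b,O \right)} = - 11 O$
$\frac{28335}{S} + \frac{V{\left(-123,-90 \right)}}{Q{\left(120 \right)}} = \frac{28335}{-9} + \frac{\left(-11\right) \left(-90\right)}{120} = 28335 \left(- \frac{1}{9}\right) + 990 \cdot \frac{1}{120} = - \frac{9445}{3} + \frac{33}{4} = - \frac{37681}{12}$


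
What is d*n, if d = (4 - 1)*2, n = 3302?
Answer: 19812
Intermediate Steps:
d = 6 (d = 3*2 = 6)
d*n = 6*3302 = 19812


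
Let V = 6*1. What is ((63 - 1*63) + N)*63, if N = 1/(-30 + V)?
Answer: -21/8 ≈ -2.6250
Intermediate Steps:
V = 6
N = -1/24 (N = 1/(-30 + 6) = 1/(-24) = -1/24 ≈ -0.041667)
((63 - 1*63) + N)*63 = ((63 - 1*63) - 1/24)*63 = ((63 - 63) - 1/24)*63 = (0 - 1/24)*63 = -1/24*63 = -21/8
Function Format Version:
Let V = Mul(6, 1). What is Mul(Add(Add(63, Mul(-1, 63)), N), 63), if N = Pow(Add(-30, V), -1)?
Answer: Rational(-21, 8) ≈ -2.6250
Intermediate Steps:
V = 6
N = Rational(-1, 24) (N = Pow(Add(-30, 6), -1) = Pow(-24, -1) = Rational(-1, 24) ≈ -0.041667)
Mul(Add(Add(63, Mul(-1, 63)), N), 63) = Mul(Add(Add(63, Mul(-1, 63)), Rational(-1, 24)), 63) = Mul(Add(Add(63, -63), Rational(-1, 24)), 63) = Mul(Add(0, Rational(-1, 24)), 63) = Mul(Rational(-1, 24), 63) = Rational(-21, 8)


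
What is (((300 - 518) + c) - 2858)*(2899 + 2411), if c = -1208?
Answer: -22748040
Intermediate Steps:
(((300 - 518) + c) - 2858)*(2899 + 2411) = (((300 - 518) - 1208) - 2858)*(2899 + 2411) = ((-218 - 1208) - 2858)*5310 = (-1426 - 2858)*5310 = -4284*5310 = -22748040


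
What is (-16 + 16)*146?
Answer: 0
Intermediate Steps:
(-16 + 16)*146 = 0*146 = 0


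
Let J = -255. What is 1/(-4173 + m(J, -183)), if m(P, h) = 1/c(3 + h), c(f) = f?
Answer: -180/751141 ≈ -0.00023964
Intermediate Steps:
m(P, h) = 1/(3 + h)
1/(-4173 + m(J, -183)) = 1/(-4173 + 1/(3 - 183)) = 1/(-4173 + 1/(-180)) = 1/(-4173 - 1/180) = 1/(-751141/180) = -180/751141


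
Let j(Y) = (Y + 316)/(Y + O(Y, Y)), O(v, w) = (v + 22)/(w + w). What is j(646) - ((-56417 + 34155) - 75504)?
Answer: 20416295676/208825 ≈ 97768.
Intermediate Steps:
O(v, w) = (22 + v)/(2*w) (O(v, w) = (22 + v)/((2*w)) = (22 + v)*(1/(2*w)) = (22 + v)/(2*w))
j(Y) = (316 + Y)/(Y + (22 + Y)/(2*Y)) (j(Y) = (Y + 316)/(Y + (22 + Y)/(2*Y)) = (316 + Y)/(Y + (22 + Y)/(2*Y)))
j(646) - ((-56417 + 34155) - 75504) = 2*646*(316 + 646)/(22 + 646 + 2*646²) - ((-56417 + 34155) - 75504) = 2*646*962/(22 + 646 + 2*417316) - (-22262 - 75504) = 2*646*962/(22 + 646 + 834632) - 1*(-97766) = 2*646*962/835300 + 97766 = 2*646*(1/835300)*962 + 97766 = 310726/208825 + 97766 = 20416295676/208825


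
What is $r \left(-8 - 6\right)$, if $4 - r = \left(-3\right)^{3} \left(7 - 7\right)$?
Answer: $-56$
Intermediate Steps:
$r = 4$ ($r = 4 - \left(-3\right)^{3} \left(7 - 7\right) = 4 - \left(-27\right) 0 = 4 - 0 = 4 + 0 = 4$)
$r \left(-8 - 6\right) = 4 \left(-8 - 6\right) = 4 \left(-14\right) = -56$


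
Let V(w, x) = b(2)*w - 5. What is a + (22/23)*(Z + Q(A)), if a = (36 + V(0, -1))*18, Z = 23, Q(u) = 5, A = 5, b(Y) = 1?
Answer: 13450/23 ≈ 584.78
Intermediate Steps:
V(w, x) = -5 + w (V(w, x) = 1*w - 5 = w - 5 = -5 + w)
a = 558 (a = (36 + (-5 + 0))*18 = (36 - 5)*18 = 31*18 = 558)
a + (22/23)*(Z + Q(A)) = 558 + (22/23)*(23 + 5) = 558 + (22*(1/23))*28 = 558 + (22/23)*28 = 558 + 616/23 = 13450/23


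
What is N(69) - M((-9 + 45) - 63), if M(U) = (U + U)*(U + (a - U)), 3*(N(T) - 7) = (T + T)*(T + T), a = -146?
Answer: -1529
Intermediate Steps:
N(T) = 7 + 4*T²/3 (N(T) = 7 + ((T + T)*(T + T))/3 = 7 + ((2*T)*(2*T))/3 = 7 + (4*T²)/3 = 7 + 4*T²/3)
M(U) = -292*U (M(U) = (U + U)*(U + (-146 - U)) = (2*U)*(-146) = -292*U)
N(69) - M((-9 + 45) - 63) = (7 + (4/3)*69²) - (-292)*((-9 + 45) - 63) = (7 + (4/3)*4761) - (-292)*(36 - 63) = (7 + 6348) - (-292)*(-27) = 6355 - 1*7884 = 6355 - 7884 = -1529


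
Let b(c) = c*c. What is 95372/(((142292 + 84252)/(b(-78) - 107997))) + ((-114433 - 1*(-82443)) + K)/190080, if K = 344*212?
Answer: -19244803732423/448557120 ≈ -42904.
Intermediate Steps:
K = 72928
b(c) = c**2
95372/(((142292 + 84252)/(b(-78) - 107997))) + ((-114433 - 1*(-82443)) + K)/190080 = 95372/(((142292 + 84252)/((-78)**2 - 107997))) + ((-114433 - 1*(-82443)) + 72928)/190080 = 95372/((226544/(6084 - 107997))) + ((-114433 + 82443) + 72928)*(1/190080) = 95372/((226544/(-101913))) + (-31990 + 72928)*(1/190080) = 95372/((226544*(-1/101913))) + 40938*(1/190080) = 95372/(-226544/101913) + 6823/31680 = 95372*(-101913/226544) + 6823/31680 = -2429911659/56636 + 6823/31680 = -19244803732423/448557120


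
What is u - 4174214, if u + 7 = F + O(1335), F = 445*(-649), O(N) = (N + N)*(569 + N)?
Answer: 620654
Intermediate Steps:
O(N) = 2*N*(569 + N) (O(N) = (2*N)*(569 + N) = 2*N*(569 + N))
F = -288805
u = 4794868 (u = -7 + (-288805 + 2*1335*(569 + 1335)) = -7 + (-288805 + 2*1335*1904) = -7 + (-288805 + 5083680) = -7 + 4794875 = 4794868)
u - 4174214 = 4794868 - 4174214 = 620654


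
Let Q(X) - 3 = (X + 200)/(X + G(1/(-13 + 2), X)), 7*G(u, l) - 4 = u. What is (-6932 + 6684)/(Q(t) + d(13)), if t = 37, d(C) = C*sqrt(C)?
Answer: 2145671200/1961112687 - 2996050304*sqrt(13)/1961112687 ≈ -4.4142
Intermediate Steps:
G(u, l) = 4/7 + u/7
d(C) = C**(3/2)
Q(X) = 3 + (200 + X)/(43/77 + X) (Q(X) = 3 + (X + 200)/(X + (4/7 + 1/(7*(-13 + 2)))) = 3 + (200 + X)/(X + (4/7 + (1/7)/(-11))) = 3 + (200 + X)/(X + (4/7 + (1/7)*(-1/11))) = 3 + (200 + X)/(X + (4/7 - 1/77)) = 3 + (200 + X)/(X + 43/77) = 3 + (200 + X)/(43/77 + X))
(-6932 + 6684)/(Q(t) + d(13)) = (-6932 + 6684)/((15529 + 308*37)/(43 + 77*37) + 13**(3/2)) = -248/((15529 + 11396)/(43 + 2849) + 13*sqrt(13)) = -248/(26925/2892 + 13*sqrt(13)) = -248/((1/2892)*26925 + 13*sqrt(13)) = -248/(8975/964 + 13*sqrt(13))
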